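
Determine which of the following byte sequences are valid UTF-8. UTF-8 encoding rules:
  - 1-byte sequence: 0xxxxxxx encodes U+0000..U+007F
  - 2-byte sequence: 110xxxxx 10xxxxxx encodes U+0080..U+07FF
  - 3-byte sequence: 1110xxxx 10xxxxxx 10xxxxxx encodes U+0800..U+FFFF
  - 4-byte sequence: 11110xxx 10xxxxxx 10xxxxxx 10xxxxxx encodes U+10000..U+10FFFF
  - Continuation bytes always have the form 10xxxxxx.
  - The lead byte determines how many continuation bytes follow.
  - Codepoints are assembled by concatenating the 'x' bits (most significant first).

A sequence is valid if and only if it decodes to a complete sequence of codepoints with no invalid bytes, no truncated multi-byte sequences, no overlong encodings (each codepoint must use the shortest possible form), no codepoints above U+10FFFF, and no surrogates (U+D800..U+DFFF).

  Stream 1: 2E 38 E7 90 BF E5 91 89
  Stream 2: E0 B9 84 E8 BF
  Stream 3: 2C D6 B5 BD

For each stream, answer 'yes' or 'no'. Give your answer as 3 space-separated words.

Answer: yes no no

Derivation:
Stream 1: decodes cleanly. VALID
Stream 2: error at byte offset 5. INVALID
Stream 3: error at byte offset 3. INVALID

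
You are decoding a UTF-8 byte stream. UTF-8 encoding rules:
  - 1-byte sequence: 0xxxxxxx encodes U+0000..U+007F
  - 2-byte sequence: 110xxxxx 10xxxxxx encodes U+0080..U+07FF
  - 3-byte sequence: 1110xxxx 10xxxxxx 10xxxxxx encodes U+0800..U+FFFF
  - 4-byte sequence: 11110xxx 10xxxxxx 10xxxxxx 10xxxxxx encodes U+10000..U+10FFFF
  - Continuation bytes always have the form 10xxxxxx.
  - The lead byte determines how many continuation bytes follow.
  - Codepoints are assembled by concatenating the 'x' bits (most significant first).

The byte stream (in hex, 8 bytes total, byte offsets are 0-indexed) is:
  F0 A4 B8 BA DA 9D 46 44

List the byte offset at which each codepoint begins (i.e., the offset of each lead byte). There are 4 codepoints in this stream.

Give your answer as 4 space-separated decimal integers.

Byte[0]=F0: 4-byte lead, need 3 cont bytes. acc=0x0
Byte[1]=A4: continuation. acc=(acc<<6)|0x24=0x24
Byte[2]=B8: continuation. acc=(acc<<6)|0x38=0x938
Byte[3]=BA: continuation. acc=(acc<<6)|0x3A=0x24E3A
Completed: cp=U+24E3A (starts at byte 0)
Byte[4]=DA: 2-byte lead, need 1 cont bytes. acc=0x1A
Byte[5]=9D: continuation. acc=(acc<<6)|0x1D=0x69D
Completed: cp=U+069D (starts at byte 4)
Byte[6]=46: 1-byte ASCII. cp=U+0046
Byte[7]=44: 1-byte ASCII. cp=U+0044

Answer: 0 4 6 7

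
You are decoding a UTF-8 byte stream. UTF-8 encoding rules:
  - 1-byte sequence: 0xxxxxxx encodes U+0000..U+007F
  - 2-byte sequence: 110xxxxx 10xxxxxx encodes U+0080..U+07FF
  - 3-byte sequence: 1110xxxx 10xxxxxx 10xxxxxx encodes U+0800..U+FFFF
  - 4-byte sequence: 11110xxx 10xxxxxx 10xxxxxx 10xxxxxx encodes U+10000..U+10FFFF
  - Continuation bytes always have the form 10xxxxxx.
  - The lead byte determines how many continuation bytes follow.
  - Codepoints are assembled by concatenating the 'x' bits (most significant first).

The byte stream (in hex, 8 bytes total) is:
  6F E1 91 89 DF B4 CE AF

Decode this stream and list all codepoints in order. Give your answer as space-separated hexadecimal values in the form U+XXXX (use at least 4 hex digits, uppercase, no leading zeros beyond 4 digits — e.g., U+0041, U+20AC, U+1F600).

Byte[0]=6F: 1-byte ASCII. cp=U+006F
Byte[1]=E1: 3-byte lead, need 2 cont bytes. acc=0x1
Byte[2]=91: continuation. acc=(acc<<6)|0x11=0x51
Byte[3]=89: continuation. acc=(acc<<6)|0x09=0x1449
Completed: cp=U+1449 (starts at byte 1)
Byte[4]=DF: 2-byte lead, need 1 cont bytes. acc=0x1F
Byte[5]=B4: continuation. acc=(acc<<6)|0x34=0x7F4
Completed: cp=U+07F4 (starts at byte 4)
Byte[6]=CE: 2-byte lead, need 1 cont bytes. acc=0xE
Byte[7]=AF: continuation. acc=(acc<<6)|0x2F=0x3AF
Completed: cp=U+03AF (starts at byte 6)

Answer: U+006F U+1449 U+07F4 U+03AF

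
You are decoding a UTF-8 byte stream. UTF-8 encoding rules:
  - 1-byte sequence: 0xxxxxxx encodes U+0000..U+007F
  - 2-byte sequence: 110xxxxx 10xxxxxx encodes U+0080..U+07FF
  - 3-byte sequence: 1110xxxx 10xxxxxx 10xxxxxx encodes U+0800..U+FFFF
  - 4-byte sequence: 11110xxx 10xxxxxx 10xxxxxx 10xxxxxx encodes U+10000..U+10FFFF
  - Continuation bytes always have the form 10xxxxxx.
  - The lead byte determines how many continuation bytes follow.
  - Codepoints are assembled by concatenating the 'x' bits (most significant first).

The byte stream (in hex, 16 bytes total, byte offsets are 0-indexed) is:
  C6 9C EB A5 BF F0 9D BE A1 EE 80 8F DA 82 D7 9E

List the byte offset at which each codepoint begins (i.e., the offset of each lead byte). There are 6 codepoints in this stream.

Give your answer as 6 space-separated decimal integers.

Byte[0]=C6: 2-byte lead, need 1 cont bytes. acc=0x6
Byte[1]=9C: continuation. acc=(acc<<6)|0x1C=0x19C
Completed: cp=U+019C (starts at byte 0)
Byte[2]=EB: 3-byte lead, need 2 cont bytes. acc=0xB
Byte[3]=A5: continuation. acc=(acc<<6)|0x25=0x2E5
Byte[4]=BF: continuation. acc=(acc<<6)|0x3F=0xB97F
Completed: cp=U+B97F (starts at byte 2)
Byte[5]=F0: 4-byte lead, need 3 cont bytes. acc=0x0
Byte[6]=9D: continuation. acc=(acc<<6)|0x1D=0x1D
Byte[7]=BE: continuation. acc=(acc<<6)|0x3E=0x77E
Byte[8]=A1: continuation. acc=(acc<<6)|0x21=0x1DFA1
Completed: cp=U+1DFA1 (starts at byte 5)
Byte[9]=EE: 3-byte lead, need 2 cont bytes. acc=0xE
Byte[10]=80: continuation. acc=(acc<<6)|0x00=0x380
Byte[11]=8F: continuation. acc=(acc<<6)|0x0F=0xE00F
Completed: cp=U+E00F (starts at byte 9)
Byte[12]=DA: 2-byte lead, need 1 cont bytes. acc=0x1A
Byte[13]=82: continuation. acc=(acc<<6)|0x02=0x682
Completed: cp=U+0682 (starts at byte 12)
Byte[14]=D7: 2-byte lead, need 1 cont bytes. acc=0x17
Byte[15]=9E: continuation. acc=(acc<<6)|0x1E=0x5DE
Completed: cp=U+05DE (starts at byte 14)

Answer: 0 2 5 9 12 14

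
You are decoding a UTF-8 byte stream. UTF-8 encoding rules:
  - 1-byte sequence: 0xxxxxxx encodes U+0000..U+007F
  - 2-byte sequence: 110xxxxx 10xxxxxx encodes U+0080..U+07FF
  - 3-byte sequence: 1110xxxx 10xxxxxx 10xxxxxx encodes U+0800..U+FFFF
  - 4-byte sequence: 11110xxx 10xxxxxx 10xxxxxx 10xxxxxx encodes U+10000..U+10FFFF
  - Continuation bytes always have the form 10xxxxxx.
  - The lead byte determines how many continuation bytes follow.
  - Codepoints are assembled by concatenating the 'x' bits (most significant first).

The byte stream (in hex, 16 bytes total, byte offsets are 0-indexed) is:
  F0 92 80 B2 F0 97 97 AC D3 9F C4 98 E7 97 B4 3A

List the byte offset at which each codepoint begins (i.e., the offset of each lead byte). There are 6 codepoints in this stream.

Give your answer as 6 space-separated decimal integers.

Byte[0]=F0: 4-byte lead, need 3 cont bytes. acc=0x0
Byte[1]=92: continuation. acc=(acc<<6)|0x12=0x12
Byte[2]=80: continuation. acc=(acc<<6)|0x00=0x480
Byte[3]=B2: continuation. acc=(acc<<6)|0x32=0x12032
Completed: cp=U+12032 (starts at byte 0)
Byte[4]=F0: 4-byte lead, need 3 cont bytes. acc=0x0
Byte[5]=97: continuation. acc=(acc<<6)|0x17=0x17
Byte[6]=97: continuation. acc=(acc<<6)|0x17=0x5D7
Byte[7]=AC: continuation. acc=(acc<<6)|0x2C=0x175EC
Completed: cp=U+175EC (starts at byte 4)
Byte[8]=D3: 2-byte lead, need 1 cont bytes. acc=0x13
Byte[9]=9F: continuation. acc=(acc<<6)|0x1F=0x4DF
Completed: cp=U+04DF (starts at byte 8)
Byte[10]=C4: 2-byte lead, need 1 cont bytes. acc=0x4
Byte[11]=98: continuation. acc=(acc<<6)|0x18=0x118
Completed: cp=U+0118 (starts at byte 10)
Byte[12]=E7: 3-byte lead, need 2 cont bytes. acc=0x7
Byte[13]=97: continuation. acc=(acc<<6)|0x17=0x1D7
Byte[14]=B4: continuation. acc=(acc<<6)|0x34=0x75F4
Completed: cp=U+75F4 (starts at byte 12)
Byte[15]=3A: 1-byte ASCII. cp=U+003A

Answer: 0 4 8 10 12 15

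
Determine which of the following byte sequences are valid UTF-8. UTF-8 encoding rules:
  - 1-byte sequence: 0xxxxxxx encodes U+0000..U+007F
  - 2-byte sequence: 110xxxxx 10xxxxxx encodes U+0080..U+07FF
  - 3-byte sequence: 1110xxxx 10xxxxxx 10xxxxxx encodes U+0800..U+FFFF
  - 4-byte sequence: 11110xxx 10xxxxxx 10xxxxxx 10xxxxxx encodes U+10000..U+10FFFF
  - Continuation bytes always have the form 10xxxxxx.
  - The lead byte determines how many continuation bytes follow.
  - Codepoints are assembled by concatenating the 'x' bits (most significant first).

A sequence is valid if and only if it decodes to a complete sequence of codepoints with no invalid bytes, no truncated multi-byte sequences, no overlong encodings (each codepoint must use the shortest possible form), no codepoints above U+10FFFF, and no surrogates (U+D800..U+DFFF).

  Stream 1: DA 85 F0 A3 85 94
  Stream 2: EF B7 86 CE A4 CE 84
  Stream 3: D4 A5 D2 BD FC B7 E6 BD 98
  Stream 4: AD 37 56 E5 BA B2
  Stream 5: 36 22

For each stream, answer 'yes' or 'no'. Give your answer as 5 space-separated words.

Stream 1: decodes cleanly. VALID
Stream 2: decodes cleanly. VALID
Stream 3: error at byte offset 4. INVALID
Stream 4: error at byte offset 0. INVALID
Stream 5: decodes cleanly. VALID

Answer: yes yes no no yes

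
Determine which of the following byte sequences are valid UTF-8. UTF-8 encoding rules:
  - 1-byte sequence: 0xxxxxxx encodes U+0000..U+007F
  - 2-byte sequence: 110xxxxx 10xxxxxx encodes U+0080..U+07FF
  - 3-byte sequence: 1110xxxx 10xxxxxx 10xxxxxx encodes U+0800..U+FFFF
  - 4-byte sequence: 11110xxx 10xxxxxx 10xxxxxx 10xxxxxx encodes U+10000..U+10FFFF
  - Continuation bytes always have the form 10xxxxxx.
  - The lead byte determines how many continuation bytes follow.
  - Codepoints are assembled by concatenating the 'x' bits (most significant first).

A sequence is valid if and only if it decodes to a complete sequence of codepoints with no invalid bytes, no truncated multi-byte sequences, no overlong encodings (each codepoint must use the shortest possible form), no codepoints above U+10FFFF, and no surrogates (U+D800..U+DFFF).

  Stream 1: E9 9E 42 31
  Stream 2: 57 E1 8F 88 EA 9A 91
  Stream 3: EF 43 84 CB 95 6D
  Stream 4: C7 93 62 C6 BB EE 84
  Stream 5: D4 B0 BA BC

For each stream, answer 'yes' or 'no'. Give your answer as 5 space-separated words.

Answer: no yes no no no

Derivation:
Stream 1: error at byte offset 2. INVALID
Stream 2: decodes cleanly. VALID
Stream 3: error at byte offset 1. INVALID
Stream 4: error at byte offset 7. INVALID
Stream 5: error at byte offset 2. INVALID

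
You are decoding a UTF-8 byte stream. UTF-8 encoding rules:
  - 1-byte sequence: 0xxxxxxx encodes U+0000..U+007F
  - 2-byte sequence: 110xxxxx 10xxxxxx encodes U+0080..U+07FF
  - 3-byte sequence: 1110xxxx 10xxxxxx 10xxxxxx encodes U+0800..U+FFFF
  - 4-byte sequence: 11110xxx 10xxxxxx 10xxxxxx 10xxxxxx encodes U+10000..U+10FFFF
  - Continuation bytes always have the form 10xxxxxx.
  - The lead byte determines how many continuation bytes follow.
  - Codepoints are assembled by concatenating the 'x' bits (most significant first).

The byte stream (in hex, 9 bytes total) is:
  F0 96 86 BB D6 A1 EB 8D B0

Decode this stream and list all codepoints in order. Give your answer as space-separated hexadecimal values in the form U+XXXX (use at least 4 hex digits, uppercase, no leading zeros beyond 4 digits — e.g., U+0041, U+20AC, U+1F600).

Byte[0]=F0: 4-byte lead, need 3 cont bytes. acc=0x0
Byte[1]=96: continuation. acc=(acc<<6)|0x16=0x16
Byte[2]=86: continuation. acc=(acc<<6)|0x06=0x586
Byte[3]=BB: continuation. acc=(acc<<6)|0x3B=0x161BB
Completed: cp=U+161BB (starts at byte 0)
Byte[4]=D6: 2-byte lead, need 1 cont bytes. acc=0x16
Byte[5]=A1: continuation. acc=(acc<<6)|0x21=0x5A1
Completed: cp=U+05A1 (starts at byte 4)
Byte[6]=EB: 3-byte lead, need 2 cont bytes. acc=0xB
Byte[7]=8D: continuation. acc=(acc<<6)|0x0D=0x2CD
Byte[8]=B0: continuation. acc=(acc<<6)|0x30=0xB370
Completed: cp=U+B370 (starts at byte 6)

Answer: U+161BB U+05A1 U+B370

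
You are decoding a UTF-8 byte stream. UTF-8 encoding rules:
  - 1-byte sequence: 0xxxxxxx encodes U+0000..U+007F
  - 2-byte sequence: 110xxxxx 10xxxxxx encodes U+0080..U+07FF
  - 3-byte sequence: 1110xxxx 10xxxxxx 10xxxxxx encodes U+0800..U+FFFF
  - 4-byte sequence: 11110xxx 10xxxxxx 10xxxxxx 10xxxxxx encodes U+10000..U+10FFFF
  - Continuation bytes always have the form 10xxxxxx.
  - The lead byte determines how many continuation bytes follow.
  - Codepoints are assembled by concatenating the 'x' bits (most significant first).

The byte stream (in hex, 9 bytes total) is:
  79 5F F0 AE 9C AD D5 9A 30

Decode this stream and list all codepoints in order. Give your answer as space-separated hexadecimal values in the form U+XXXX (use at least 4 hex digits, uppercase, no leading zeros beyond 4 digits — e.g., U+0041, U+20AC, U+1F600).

Answer: U+0079 U+005F U+2E72D U+055A U+0030

Derivation:
Byte[0]=79: 1-byte ASCII. cp=U+0079
Byte[1]=5F: 1-byte ASCII. cp=U+005F
Byte[2]=F0: 4-byte lead, need 3 cont bytes. acc=0x0
Byte[3]=AE: continuation. acc=(acc<<6)|0x2E=0x2E
Byte[4]=9C: continuation. acc=(acc<<6)|0x1C=0xB9C
Byte[5]=AD: continuation. acc=(acc<<6)|0x2D=0x2E72D
Completed: cp=U+2E72D (starts at byte 2)
Byte[6]=D5: 2-byte lead, need 1 cont bytes. acc=0x15
Byte[7]=9A: continuation. acc=(acc<<6)|0x1A=0x55A
Completed: cp=U+055A (starts at byte 6)
Byte[8]=30: 1-byte ASCII. cp=U+0030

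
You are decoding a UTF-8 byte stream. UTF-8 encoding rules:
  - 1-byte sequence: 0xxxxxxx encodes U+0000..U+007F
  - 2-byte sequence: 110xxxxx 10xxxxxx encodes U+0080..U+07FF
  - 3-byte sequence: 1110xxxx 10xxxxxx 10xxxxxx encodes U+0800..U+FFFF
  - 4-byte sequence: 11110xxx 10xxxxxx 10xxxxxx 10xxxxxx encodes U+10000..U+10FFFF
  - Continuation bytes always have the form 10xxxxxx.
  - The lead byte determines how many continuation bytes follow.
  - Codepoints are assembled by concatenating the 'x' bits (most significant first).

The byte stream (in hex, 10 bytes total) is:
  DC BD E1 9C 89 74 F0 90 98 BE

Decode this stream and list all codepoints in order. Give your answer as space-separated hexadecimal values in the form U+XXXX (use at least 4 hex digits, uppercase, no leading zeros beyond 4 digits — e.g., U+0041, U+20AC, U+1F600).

Answer: U+073D U+1709 U+0074 U+1063E

Derivation:
Byte[0]=DC: 2-byte lead, need 1 cont bytes. acc=0x1C
Byte[1]=BD: continuation. acc=(acc<<6)|0x3D=0x73D
Completed: cp=U+073D (starts at byte 0)
Byte[2]=E1: 3-byte lead, need 2 cont bytes. acc=0x1
Byte[3]=9C: continuation. acc=(acc<<6)|0x1C=0x5C
Byte[4]=89: continuation. acc=(acc<<6)|0x09=0x1709
Completed: cp=U+1709 (starts at byte 2)
Byte[5]=74: 1-byte ASCII. cp=U+0074
Byte[6]=F0: 4-byte lead, need 3 cont bytes. acc=0x0
Byte[7]=90: continuation. acc=(acc<<6)|0x10=0x10
Byte[8]=98: continuation. acc=(acc<<6)|0x18=0x418
Byte[9]=BE: continuation. acc=(acc<<6)|0x3E=0x1063E
Completed: cp=U+1063E (starts at byte 6)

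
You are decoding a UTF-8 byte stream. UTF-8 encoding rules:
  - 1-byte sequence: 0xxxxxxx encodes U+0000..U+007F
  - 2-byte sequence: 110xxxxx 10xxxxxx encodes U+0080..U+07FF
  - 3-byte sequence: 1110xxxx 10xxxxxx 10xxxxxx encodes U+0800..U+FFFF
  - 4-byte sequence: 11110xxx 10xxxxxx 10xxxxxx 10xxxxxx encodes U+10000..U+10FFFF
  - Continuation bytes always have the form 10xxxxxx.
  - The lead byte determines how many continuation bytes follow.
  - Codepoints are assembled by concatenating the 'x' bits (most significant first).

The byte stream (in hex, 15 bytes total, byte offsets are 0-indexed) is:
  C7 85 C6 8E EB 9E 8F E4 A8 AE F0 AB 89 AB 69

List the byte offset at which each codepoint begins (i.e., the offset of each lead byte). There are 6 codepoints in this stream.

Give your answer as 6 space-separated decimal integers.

Answer: 0 2 4 7 10 14

Derivation:
Byte[0]=C7: 2-byte lead, need 1 cont bytes. acc=0x7
Byte[1]=85: continuation. acc=(acc<<6)|0x05=0x1C5
Completed: cp=U+01C5 (starts at byte 0)
Byte[2]=C6: 2-byte lead, need 1 cont bytes. acc=0x6
Byte[3]=8E: continuation. acc=(acc<<6)|0x0E=0x18E
Completed: cp=U+018E (starts at byte 2)
Byte[4]=EB: 3-byte lead, need 2 cont bytes. acc=0xB
Byte[5]=9E: continuation. acc=(acc<<6)|0x1E=0x2DE
Byte[6]=8F: continuation. acc=(acc<<6)|0x0F=0xB78F
Completed: cp=U+B78F (starts at byte 4)
Byte[7]=E4: 3-byte lead, need 2 cont bytes. acc=0x4
Byte[8]=A8: continuation. acc=(acc<<6)|0x28=0x128
Byte[9]=AE: continuation. acc=(acc<<6)|0x2E=0x4A2E
Completed: cp=U+4A2E (starts at byte 7)
Byte[10]=F0: 4-byte lead, need 3 cont bytes. acc=0x0
Byte[11]=AB: continuation. acc=(acc<<6)|0x2B=0x2B
Byte[12]=89: continuation. acc=(acc<<6)|0x09=0xAC9
Byte[13]=AB: continuation. acc=(acc<<6)|0x2B=0x2B26B
Completed: cp=U+2B26B (starts at byte 10)
Byte[14]=69: 1-byte ASCII. cp=U+0069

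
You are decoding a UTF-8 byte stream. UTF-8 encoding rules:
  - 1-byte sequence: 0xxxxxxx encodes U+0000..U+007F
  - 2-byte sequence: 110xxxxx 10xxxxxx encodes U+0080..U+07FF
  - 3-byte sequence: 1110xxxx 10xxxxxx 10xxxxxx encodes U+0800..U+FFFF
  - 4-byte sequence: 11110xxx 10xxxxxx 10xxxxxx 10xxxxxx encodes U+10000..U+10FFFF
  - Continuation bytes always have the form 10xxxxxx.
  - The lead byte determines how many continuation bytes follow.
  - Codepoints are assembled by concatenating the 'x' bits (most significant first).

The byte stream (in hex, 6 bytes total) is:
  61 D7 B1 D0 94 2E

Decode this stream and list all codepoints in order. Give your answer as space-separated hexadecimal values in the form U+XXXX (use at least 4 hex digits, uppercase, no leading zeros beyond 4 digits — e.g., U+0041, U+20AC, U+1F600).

Byte[0]=61: 1-byte ASCII. cp=U+0061
Byte[1]=D7: 2-byte lead, need 1 cont bytes. acc=0x17
Byte[2]=B1: continuation. acc=(acc<<6)|0x31=0x5F1
Completed: cp=U+05F1 (starts at byte 1)
Byte[3]=D0: 2-byte lead, need 1 cont bytes. acc=0x10
Byte[4]=94: continuation. acc=(acc<<6)|0x14=0x414
Completed: cp=U+0414 (starts at byte 3)
Byte[5]=2E: 1-byte ASCII. cp=U+002E

Answer: U+0061 U+05F1 U+0414 U+002E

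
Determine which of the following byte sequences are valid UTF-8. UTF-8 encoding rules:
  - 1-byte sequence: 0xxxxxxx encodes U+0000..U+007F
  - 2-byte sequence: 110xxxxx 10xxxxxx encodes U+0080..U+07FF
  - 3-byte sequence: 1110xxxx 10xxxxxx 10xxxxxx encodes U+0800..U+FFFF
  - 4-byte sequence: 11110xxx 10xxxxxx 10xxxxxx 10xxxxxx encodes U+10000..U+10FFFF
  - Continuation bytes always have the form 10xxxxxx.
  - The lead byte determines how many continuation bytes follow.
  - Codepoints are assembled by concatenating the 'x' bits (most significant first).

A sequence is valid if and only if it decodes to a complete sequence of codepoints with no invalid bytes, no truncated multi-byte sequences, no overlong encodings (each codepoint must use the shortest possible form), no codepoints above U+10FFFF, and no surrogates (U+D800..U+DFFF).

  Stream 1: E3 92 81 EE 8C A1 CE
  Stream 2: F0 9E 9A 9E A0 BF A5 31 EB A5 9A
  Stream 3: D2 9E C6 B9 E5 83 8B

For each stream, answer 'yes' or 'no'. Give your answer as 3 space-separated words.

Stream 1: error at byte offset 7. INVALID
Stream 2: error at byte offset 4. INVALID
Stream 3: decodes cleanly. VALID

Answer: no no yes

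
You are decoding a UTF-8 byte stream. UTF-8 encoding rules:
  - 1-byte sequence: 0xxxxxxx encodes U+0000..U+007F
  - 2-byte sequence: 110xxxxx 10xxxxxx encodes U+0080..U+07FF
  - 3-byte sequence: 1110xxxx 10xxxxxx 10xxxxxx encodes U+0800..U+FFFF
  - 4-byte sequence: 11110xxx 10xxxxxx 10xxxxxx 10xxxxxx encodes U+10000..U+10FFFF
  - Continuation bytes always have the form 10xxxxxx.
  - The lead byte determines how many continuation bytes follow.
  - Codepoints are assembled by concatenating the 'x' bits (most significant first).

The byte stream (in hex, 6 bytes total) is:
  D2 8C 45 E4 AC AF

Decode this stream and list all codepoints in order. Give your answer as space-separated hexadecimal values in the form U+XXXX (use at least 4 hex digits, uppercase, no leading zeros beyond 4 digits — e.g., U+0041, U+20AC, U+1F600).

Byte[0]=D2: 2-byte lead, need 1 cont bytes. acc=0x12
Byte[1]=8C: continuation. acc=(acc<<6)|0x0C=0x48C
Completed: cp=U+048C (starts at byte 0)
Byte[2]=45: 1-byte ASCII. cp=U+0045
Byte[3]=E4: 3-byte lead, need 2 cont bytes. acc=0x4
Byte[4]=AC: continuation. acc=(acc<<6)|0x2C=0x12C
Byte[5]=AF: continuation. acc=(acc<<6)|0x2F=0x4B2F
Completed: cp=U+4B2F (starts at byte 3)

Answer: U+048C U+0045 U+4B2F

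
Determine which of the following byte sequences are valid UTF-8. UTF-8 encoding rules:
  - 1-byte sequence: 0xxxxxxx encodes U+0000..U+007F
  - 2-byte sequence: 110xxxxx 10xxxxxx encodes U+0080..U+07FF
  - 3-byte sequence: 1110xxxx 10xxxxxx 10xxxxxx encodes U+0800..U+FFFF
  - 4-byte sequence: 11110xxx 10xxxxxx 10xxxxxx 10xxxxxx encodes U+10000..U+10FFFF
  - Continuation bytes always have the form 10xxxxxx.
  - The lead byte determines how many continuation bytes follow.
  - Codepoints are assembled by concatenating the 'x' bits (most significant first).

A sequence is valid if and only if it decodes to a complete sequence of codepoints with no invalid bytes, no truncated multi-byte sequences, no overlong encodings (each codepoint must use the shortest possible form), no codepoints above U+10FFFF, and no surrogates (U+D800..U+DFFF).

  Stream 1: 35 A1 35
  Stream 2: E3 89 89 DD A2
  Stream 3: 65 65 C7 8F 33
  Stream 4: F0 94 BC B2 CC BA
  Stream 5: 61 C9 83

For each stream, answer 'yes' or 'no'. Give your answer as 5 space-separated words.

Stream 1: error at byte offset 1. INVALID
Stream 2: decodes cleanly. VALID
Stream 3: decodes cleanly. VALID
Stream 4: decodes cleanly. VALID
Stream 5: decodes cleanly. VALID

Answer: no yes yes yes yes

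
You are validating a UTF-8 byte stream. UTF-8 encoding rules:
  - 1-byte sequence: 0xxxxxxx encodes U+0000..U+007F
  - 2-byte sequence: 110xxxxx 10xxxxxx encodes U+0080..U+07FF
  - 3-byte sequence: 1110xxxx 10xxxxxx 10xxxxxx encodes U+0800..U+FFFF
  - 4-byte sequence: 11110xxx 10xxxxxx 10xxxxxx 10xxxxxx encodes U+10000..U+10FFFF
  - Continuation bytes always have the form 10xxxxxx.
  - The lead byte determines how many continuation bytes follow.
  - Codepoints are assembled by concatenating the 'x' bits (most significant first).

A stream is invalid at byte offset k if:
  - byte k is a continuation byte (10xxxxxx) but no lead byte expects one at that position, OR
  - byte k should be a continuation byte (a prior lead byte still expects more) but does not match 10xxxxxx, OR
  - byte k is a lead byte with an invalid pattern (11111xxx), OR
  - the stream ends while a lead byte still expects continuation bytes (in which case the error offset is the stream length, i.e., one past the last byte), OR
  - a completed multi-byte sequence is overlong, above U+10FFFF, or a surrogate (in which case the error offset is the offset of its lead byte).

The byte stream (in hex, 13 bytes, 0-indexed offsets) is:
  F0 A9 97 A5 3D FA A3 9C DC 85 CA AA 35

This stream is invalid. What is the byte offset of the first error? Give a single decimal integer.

Answer: 5

Derivation:
Byte[0]=F0: 4-byte lead, need 3 cont bytes. acc=0x0
Byte[1]=A9: continuation. acc=(acc<<6)|0x29=0x29
Byte[2]=97: continuation. acc=(acc<<6)|0x17=0xA57
Byte[3]=A5: continuation. acc=(acc<<6)|0x25=0x295E5
Completed: cp=U+295E5 (starts at byte 0)
Byte[4]=3D: 1-byte ASCII. cp=U+003D
Byte[5]=FA: INVALID lead byte (not 0xxx/110x/1110/11110)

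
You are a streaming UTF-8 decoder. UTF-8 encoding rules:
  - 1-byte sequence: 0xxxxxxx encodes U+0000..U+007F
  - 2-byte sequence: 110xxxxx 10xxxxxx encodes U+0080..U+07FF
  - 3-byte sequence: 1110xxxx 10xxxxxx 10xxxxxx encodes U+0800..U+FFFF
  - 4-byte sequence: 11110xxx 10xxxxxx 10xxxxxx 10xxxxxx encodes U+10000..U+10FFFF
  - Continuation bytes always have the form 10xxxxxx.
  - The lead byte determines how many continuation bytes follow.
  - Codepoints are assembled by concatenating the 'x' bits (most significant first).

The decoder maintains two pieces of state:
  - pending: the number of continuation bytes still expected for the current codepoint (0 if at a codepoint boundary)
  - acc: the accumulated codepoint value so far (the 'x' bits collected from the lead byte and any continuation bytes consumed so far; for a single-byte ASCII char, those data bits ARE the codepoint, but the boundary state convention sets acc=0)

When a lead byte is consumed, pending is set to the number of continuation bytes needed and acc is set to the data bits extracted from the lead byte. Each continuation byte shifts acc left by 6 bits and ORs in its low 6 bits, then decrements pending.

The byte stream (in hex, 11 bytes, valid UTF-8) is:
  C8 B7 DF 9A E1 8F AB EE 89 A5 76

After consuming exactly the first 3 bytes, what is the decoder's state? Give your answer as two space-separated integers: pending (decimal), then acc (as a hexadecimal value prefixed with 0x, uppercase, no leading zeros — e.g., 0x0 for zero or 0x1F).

Answer: 1 0x1F

Derivation:
Byte[0]=C8: 2-byte lead. pending=1, acc=0x8
Byte[1]=B7: continuation. acc=(acc<<6)|0x37=0x237, pending=0
Byte[2]=DF: 2-byte lead. pending=1, acc=0x1F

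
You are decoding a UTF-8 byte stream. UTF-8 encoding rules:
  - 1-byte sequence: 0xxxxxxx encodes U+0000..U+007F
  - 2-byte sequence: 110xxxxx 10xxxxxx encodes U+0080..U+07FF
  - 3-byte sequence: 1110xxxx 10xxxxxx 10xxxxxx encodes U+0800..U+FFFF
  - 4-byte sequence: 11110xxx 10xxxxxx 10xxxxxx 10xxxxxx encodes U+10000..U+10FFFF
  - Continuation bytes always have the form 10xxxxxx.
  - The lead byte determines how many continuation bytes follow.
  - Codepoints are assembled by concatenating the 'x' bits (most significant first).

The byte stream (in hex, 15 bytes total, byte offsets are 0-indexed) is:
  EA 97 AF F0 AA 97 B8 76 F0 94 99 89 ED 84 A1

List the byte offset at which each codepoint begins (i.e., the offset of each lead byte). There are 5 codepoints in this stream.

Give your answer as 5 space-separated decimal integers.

Byte[0]=EA: 3-byte lead, need 2 cont bytes. acc=0xA
Byte[1]=97: continuation. acc=(acc<<6)|0x17=0x297
Byte[2]=AF: continuation. acc=(acc<<6)|0x2F=0xA5EF
Completed: cp=U+A5EF (starts at byte 0)
Byte[3]=F0: 4-byte lead, need 3 cont bytes. acc=0x0
Byte[4]=AA: continuation. acc=(acc<<6)|0x2A=0x2A
Byte[5]=97: continuation. acc=(acc<<6)|0x17=0xA97
Byte[6]=B8: continuation. acc=(acc<<6)|0x38=0x2A5F8
Completed: cp=U+2A5F8 (starts at byte 3)
Byte[7]=76: 1-byte ASCII. cp=U+0076
Byte[8]=F0: 4-byte lead, need 3 cont bytes. acc=0x0
Byte[9]=94: continuation. acc=(acc<<6)|0x14=0x14
Byte[10]=99: continuation. acc=(acc<<6)|0x19=0x519
Byte[11]=89: continuation. acc=(acc<<6)|0x09=0x14649
Completed: cp=U+14649 (starts at byte 8)
Byte[12]=ED: 3-byte lead, need 2 cont bytes. acc=0xD
Byte[13]=84: continuation. acc=(acc<<6)|0x04=0x344
Byte[14]=A1: continuation. acc=(acc<<6)|0x21=0xD121
Completed: cp=U+D121 (starts at byte 12)

Answer: 0 3 7 8 12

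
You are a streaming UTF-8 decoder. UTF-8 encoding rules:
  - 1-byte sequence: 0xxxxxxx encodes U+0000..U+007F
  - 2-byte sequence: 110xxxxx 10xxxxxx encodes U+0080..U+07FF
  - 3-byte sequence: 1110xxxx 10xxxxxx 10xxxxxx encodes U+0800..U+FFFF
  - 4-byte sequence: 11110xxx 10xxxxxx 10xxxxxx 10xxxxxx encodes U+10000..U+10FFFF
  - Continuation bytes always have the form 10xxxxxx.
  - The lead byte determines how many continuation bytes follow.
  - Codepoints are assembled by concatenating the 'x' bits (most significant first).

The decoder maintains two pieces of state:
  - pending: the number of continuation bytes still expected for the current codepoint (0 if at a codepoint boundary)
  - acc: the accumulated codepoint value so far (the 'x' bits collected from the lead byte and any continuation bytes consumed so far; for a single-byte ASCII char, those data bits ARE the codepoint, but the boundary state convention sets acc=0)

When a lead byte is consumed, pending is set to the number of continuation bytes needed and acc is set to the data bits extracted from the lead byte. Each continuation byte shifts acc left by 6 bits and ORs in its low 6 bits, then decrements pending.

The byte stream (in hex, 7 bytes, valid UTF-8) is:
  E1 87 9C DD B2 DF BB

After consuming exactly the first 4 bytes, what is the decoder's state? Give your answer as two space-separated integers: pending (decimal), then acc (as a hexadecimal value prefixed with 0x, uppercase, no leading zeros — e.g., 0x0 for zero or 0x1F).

Answer: 1 0x1D

Derivation:
Byte[0]=E1: 3-byte lead. pending=2, acc=0x1
Byte[1]=87: continuation. acc=(acc<<6)|0x07=0x47, pending=1
Byte[2]=9C: continuation. acc=(acc<<6)|0x1C=0x11DC, pending=0
Byte[3]=DD: 2-byte lead. pending=1, acc=0x1D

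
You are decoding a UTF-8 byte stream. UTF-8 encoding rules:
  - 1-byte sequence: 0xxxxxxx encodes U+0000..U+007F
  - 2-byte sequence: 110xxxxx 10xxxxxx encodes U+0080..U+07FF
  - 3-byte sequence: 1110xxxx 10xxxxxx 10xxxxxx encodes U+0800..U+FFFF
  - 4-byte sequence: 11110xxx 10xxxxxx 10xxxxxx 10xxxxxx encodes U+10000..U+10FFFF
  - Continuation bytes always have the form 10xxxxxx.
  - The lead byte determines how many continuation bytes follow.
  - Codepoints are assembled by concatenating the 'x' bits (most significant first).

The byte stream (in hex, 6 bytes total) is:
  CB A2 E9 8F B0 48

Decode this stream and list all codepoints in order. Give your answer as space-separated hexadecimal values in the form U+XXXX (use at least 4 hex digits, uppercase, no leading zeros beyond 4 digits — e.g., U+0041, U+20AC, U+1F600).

Answer: U+02E2 U+93F0 U+0048

Derivation:
Byte[0]=CB: 2-byte lead, need 1 cont bytes. acc=0xB
Byte[1]=A2: continuation. acc=(acc<<6)|0x22=0x2E2
Completed: cp=U+02E2 (starts at byte 0)
Byte[2]=E9: 3-byte lead, need 2 cont bytes. acc=0x9
Byte[3]=8F: continuation. acc=(acc<<6)|0x0F=0x24F
Byte[4]=B0: continuation. acc=(acc<<6)|0x30=0x93F0
Completed: cp=U+93F0 (starts at byte 2)
Byte[5]=48: 1-byte ASCII. cp=U+0048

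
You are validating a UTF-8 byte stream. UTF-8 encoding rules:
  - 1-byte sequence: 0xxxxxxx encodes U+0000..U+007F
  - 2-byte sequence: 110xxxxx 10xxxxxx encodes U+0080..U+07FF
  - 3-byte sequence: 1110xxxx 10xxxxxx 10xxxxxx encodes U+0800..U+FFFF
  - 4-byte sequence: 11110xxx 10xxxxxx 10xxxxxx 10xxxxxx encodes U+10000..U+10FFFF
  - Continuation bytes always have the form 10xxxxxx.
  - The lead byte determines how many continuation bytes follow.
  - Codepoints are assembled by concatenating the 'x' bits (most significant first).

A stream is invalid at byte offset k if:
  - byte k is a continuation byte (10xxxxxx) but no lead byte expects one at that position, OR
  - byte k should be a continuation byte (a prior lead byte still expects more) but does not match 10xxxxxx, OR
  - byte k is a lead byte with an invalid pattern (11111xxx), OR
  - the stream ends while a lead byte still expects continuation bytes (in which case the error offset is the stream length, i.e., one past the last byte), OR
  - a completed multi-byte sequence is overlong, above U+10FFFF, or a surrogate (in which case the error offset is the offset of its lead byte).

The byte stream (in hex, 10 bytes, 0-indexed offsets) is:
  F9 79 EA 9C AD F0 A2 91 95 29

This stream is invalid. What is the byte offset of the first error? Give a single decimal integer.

Byte[0]=F9: INVALID lead byte (not 0xxx/110x/1110/11110)

Answer: 0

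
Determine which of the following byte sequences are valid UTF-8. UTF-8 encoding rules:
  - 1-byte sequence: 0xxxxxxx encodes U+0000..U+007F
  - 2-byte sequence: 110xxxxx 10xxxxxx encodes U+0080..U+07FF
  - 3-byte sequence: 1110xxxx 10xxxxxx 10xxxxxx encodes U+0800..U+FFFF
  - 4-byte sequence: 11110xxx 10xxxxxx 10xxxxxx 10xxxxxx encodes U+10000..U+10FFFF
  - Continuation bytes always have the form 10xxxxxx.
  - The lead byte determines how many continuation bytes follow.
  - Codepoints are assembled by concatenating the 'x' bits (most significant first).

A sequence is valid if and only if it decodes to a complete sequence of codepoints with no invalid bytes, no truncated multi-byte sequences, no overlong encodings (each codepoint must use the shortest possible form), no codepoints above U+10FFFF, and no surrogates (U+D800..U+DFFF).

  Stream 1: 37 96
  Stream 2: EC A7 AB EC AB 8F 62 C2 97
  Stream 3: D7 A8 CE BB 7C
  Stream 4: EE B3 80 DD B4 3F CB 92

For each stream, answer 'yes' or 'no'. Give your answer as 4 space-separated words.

Stream 1: error at byte offset 1. INVALID
Stream 2: decodes cleanly. VALID
Stream 3: decodes cleanly. VALID
Stream 4: decodes cleanly. VALID

Answer: no yes yes yes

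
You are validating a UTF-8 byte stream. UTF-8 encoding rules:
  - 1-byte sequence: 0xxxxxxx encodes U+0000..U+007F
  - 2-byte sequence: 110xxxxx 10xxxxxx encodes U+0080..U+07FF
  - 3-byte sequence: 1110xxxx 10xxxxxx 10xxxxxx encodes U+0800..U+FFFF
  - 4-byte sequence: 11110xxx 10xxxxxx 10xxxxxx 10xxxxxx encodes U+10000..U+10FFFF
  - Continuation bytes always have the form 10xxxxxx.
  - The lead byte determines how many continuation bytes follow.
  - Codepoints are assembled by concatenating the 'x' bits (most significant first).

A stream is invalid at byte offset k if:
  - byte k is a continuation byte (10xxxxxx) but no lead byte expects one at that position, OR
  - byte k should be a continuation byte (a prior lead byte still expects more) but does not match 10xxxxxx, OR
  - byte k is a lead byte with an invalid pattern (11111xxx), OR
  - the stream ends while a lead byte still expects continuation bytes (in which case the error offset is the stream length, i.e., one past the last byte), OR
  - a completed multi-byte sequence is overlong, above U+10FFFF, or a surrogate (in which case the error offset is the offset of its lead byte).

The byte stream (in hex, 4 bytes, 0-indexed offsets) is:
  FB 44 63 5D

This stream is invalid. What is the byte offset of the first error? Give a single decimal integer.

Answer: 0

Derivation:
Byte[0]=FB: INVALID lead byte (not 0xxx/110x/1110/11110)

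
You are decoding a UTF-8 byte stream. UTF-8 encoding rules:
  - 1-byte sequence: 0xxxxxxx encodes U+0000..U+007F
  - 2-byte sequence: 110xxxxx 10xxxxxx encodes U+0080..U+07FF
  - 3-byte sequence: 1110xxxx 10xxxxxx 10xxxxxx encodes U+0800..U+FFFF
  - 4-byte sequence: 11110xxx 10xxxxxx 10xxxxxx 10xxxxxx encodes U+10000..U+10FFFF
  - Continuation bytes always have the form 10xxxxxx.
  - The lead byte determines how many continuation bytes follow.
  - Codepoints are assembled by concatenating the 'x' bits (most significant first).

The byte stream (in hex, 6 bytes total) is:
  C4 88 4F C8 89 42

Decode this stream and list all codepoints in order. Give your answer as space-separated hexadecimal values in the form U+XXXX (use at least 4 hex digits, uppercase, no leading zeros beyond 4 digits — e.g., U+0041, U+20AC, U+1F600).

Byte[0]=C4: 2-byte lead, need 1 cont bytes. acc=0x4
Byte[1]=88: continuation. acc=(acc<<6)|0x08=0x108
Completed: cp=U+0108 (starts at byte 0)
Byte[2]=4F: 1-byte ASCII. cp=U+004F
Byte[3]=C8: 2-byte lead, need 1 cont bytes. acc=0x8
Byte[4]=89: continuation. acc=(acc<<6)|0x09=0x209
Completed: cp=U+0209 (starts at byte 3)
Byte[5]=42: 1-byte ASCII. cp=U+0042

Answer: U+0108 U+004F U+0209 U+0042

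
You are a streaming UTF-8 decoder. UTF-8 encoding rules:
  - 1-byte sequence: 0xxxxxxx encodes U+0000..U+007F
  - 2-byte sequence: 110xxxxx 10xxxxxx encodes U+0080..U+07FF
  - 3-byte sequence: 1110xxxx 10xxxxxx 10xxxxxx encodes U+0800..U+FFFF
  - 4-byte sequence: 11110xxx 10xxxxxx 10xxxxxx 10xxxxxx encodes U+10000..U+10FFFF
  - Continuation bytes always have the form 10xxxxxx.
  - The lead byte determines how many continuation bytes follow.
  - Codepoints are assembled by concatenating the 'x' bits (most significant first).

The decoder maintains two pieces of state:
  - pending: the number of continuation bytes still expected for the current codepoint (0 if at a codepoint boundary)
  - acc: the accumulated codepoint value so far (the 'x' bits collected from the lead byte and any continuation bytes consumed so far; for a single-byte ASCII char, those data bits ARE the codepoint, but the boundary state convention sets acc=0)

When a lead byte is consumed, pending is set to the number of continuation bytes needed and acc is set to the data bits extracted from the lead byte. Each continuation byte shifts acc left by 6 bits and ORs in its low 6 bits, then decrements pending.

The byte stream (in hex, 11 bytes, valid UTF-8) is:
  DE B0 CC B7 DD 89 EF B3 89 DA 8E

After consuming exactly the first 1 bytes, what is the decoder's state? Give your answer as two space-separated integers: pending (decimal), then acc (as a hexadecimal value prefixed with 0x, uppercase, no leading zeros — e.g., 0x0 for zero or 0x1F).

Byte[0]=DE: 2-byte lead. pending=1, acc=0x1E

Answer: 1 0x1E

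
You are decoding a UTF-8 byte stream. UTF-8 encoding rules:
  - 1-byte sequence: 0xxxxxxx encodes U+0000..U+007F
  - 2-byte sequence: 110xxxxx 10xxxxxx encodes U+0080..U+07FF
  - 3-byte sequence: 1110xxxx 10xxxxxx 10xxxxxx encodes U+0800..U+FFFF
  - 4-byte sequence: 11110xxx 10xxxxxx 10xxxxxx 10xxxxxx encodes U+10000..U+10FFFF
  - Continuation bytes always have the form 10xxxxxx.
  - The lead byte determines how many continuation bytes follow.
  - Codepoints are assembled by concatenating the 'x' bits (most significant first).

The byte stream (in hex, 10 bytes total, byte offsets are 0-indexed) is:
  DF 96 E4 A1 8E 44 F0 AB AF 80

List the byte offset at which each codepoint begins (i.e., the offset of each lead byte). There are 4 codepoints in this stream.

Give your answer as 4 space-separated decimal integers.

Byte[0]=DF: 2-byte lead, need 1 cont bytes. acc=0x1F
Byte[1]=96: continuation. acc=(acc<<6)|0x16=0x7D6
Completed: cp=U+07D6 (starts at byte 0)
Byte[2]=E4: 3-byte lead, need 2 cont bytes. acc=0x4
Byte[3]=A1: continuation. acc=(acc<<6)|0x21=0x121
Byte[4]=8E: continuation. acc=(acc<<6)|0x0E=0x484E
Completed: cp=U+484E (starts at byte 2)
Byte[5]=44: 1-byte ASCII. cp=U+0044
Byte[6]=F0: 4-byte lead, need 3 cont bytes. acc=0x0
Byte[7]=AB: continuation. acc=(acc<<6)|0x2B=0x2B
Byte[8]=AF: continuation. acc=(acc<<6)|0x2F=0xAEF
Byte[9]=80: continuation. acc=(acc<<6)|0x00=0x2BBC0
Completed: cp=U+2BBC0 (starts at byte 6)

Answer: 0 2 5 6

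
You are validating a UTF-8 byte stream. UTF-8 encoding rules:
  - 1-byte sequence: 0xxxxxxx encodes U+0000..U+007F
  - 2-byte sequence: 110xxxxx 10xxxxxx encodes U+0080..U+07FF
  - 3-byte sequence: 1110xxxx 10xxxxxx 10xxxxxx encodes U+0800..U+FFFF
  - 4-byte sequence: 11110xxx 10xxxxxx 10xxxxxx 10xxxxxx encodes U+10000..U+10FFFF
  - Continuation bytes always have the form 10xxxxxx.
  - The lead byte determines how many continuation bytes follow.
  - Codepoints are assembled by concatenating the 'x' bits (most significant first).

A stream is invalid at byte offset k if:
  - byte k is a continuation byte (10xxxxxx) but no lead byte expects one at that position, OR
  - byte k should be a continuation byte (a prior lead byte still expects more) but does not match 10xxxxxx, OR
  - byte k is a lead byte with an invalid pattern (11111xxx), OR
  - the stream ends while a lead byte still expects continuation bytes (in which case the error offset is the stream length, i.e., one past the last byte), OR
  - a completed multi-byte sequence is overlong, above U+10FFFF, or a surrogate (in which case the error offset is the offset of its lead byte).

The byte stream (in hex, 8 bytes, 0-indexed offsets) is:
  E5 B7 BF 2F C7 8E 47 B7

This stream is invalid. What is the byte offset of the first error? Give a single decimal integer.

Answer: 7

Derivation:
Byte[0]=E5: 3-byte lead, need 2 cont bytes. acc=0x5
Byte[1]=B7: continuation. acc=(acc<<6)|0x37=0x177
Byte[2]=BF: continuation. acc=(acc<<6)|0x3F=0x5DFF
Completed: cp=U+5DFF (starts at byte 0)
Byte[3]=2F: 1-byte ASCII. cp=U+002F
Byte[4]=C7: 2-byte lead, need 1 cont bytes. acc=0x7
Byte[5]=8E: continuation. acc=(acc<<6)|0x0E=0x1CE
Completed: cp=U+01CE (starts at byte 4)
Byte[6]=47: 1-byte ASCII. cp=U+0047
Byte[7]=B7: INVALID lead byte (not 0xxx/110x/1110/11110)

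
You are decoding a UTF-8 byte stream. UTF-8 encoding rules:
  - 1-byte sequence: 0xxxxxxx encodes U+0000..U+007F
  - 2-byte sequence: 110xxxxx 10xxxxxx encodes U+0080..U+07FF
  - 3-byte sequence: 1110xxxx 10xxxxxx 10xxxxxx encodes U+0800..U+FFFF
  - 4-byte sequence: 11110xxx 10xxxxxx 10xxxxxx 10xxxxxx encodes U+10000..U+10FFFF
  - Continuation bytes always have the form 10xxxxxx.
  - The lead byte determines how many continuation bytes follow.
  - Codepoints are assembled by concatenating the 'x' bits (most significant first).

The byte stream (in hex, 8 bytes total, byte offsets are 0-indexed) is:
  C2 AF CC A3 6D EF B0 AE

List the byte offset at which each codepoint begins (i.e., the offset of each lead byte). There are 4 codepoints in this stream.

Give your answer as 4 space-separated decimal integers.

Byte[0]=C2: 2-byte lead, need 1 cont bytes. acc=0x2
Byte[1]=AF: continuation. acc=(acc<<6)|0x2F=0xAF
Completed: cp=U+00AF (starts at byte 0)
Byte[2]=CC: 2-byte lead, need 1 cont bytes. acc=0xC
Byte[3]=A3: continuation. acc=(acc<<6)|0x23=0x323
Completed: cp=U+0323 (starts at byte 2)
Byte[4]=6D: 1-byte ASCII. cp=U+006D
Byte[5]=EF: 3-byte lead, need 2 cont bytes. acc=0xF
Byte[6]=B0: continuation. acc=(acc<<6)|0x30=0x3F0
Byte[7]=AE: continuation. acc=(acc<<6)|0x2E=0xFC2E
Completed: cp=U+FC2E (starts at byte 5)

Answer: 0 2 4 5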